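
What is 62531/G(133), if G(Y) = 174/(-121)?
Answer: -7566251/174 ≈ -43484.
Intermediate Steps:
G(Y) = -174/121 (G(Y) = 174*(-1/121) = -174/121)
62531/G(133) = 62531/(-174/121) = 62531*(-121/174) = -7566251/174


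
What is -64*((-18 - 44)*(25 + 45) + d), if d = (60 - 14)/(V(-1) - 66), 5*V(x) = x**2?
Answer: 91397760/329 ≈ 2.7780e+5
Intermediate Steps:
V(x) = x**2/5
d = -230/329 (d = (60 - 14)/((1/5)*(-1)**2 - 66) = 46/((1/5)*1 - 66) = 46/(1/5 - 66) = 46/(-329/5) = 46*(-5/329) = -230/329 ≈ -0.69909)
-64*((-18 - 44)*(25 + 45) + d) = -64*((-18 - 44)*(25 + 45) - 230/329) = -64*(-62*70 - 230/329) = -64*(-4340 - 230/329) = -64*(-1428090/329) = 91397760/329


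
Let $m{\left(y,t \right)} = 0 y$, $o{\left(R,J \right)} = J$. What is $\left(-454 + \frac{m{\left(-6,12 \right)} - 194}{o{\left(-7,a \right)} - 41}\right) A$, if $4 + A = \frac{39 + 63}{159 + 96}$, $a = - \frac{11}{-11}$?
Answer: $\frac{80847}{50} \approx 1616.9$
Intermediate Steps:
$a = 1$ ($a = \left(-11\right) \left(- \frac{1}{11}\right) = 1$)
$A = - \frac{18}{5}$ ($A = -4 + \frac{39 + 63}{159 + 96} = -4 + \frac{102}{255} = -4 + 102 \cdot \frac{1}{255} = -4 + \frac{2}{5} = - \frac{18}{5} \approx -3.6$)
$m{\left(y,t \right)} = 0$
$\left(-454 + \frac{m{\left(-6,12 \right)} - 194}{o{\left(-7,a \right)} - 41}\right) A = \left(-454 + \frac{0 - 194}{1 - 41}\right) \left(- \frac{18}{5}\right) = \left(-454 - \frac{194}{-40}\right) \left(- \frac{18}{5}\right) = \left(-454 - - \frac{97}{20}\right) \left(- \frac{18}{5}\right) = \left(-454 + \frac{97}{20}\right) \left(- \frac{18}{5}\right) = \left(- \frac{8983}{20}\right) \left(- \frac{18}{5}\right) = \frac{80847}{50}$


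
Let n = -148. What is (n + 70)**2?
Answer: 6084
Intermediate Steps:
(n + 70)**2 = (-148 + 70)**2 = (-78)**2 = 6084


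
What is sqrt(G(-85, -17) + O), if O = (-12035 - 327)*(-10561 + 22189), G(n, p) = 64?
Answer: 2*I*sqrt(35936318) ≈ 11989.0*I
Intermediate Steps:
O = -143745336 (O = -12362*11628 = -143745336)
sqrt(G(-85, -17) + O) = sqrt(64 - 143745336) = sqrt(-143745272) = 2*I*sqrt(35936318)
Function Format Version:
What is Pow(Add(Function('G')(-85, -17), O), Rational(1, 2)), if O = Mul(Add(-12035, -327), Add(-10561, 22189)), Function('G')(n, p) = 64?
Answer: Mul(2, I, Pow(35936318, Rational(1, 2))) ≈ Mul(11989., I)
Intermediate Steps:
O = -143745336 (O = Mul(-12362, 11628) = -143745336)
Pow(Add(Function('G')(-85, -17), O), Rational(1, 2)) = Pow(Add(64, -143745336), Rational(1, 2)) = Pow(-143745272, Rational(1, 2)) = Mul(2, I, Pow(35936318, Rational(1, 2)))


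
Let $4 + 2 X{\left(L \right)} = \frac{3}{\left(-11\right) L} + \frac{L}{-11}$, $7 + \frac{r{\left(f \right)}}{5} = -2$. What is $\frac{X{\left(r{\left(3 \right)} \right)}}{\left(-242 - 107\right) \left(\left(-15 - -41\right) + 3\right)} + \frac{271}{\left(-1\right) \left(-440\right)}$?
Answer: $\frac{8228309}{13359720} \approx 0.6159$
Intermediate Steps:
$r{\left(f \right)} = -45$ ($r{\left(f \right)} = -35 + 5 \left(-2\right) = -35 - 10 = -45$)
$X{\left(L \right)} = -2 - \frac{3}{22 L} - \frac{L}{22}$ ($X{\left(L \right)} = -2 + \frac{\frac{3}{\left(-11\right) L} + \frac{L}{-11}}{2} = -2 + \frac{3 \left(- \frac{1}{11 L}\right) + L \left(- \frac{1}{11}\right)}{2} = -2 + \frac{- \frac{3}{11 L} - \frac{L}{11}}{2} = -2 - \left(\frac{L}{22} + \frac{3}{22 L}\right) = -2 - \frac{3}{22 L} - \frac{L}{22}$)
$\frac{X{\left(r{\left(3 \right)} \right)}}{\left(-242 - 107\right) \left(\left(-15 - -41\right) + 3\right)} + \frac{271}{\left(-1\right) \left(-440\right)} = \frac{\frac{1}{22} \frac{1}{-45} \left(-3 - - 45 \left(44 - 45\right)\right)}{\left(-242 - 107\right) \left(\left(-15 - -41\right) + 3\right)} + \frac{271}{\left(-1\right) \left(-440\right)} = \frac{\frac{1}{22} \left(- \frac{1}{45}\right) \left(-3 - \left(-45\right) \left(-1\right)\right)}{\left(-349\right) \left(\left(-15 + 41\right) + 3\right)} + \frac{271}{440} = \frac{\frac{1}{22} \left(- \frac{1}{45}\right) \left(-3 - 45\right)}{\left(-349\right) \left(26 + 3\right)} + 271 \cdot \frac{1}{440} = \frac{\frac{1}{22} \left(- \frac{1}{45}\right) \left(-48\right)}{\left(-349\right) 29} + \frac{271}{440} = \frac{8}{165 \left(-10121\right)} + \frac{271}{440} = \frac{8}{165} \left(- \frac{1}{10121}\right) + \frac{271}{440} = - \frac{8}{1669965} + \frac{271}{440} = \frac{8228309}{13359720}$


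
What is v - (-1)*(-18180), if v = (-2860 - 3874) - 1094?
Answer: -26008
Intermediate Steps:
v = -7828 (v = -6734 - 1094 = -7828)
v - (-1)*(-18180) = -7828 - (-1)*(-18180) = -7828 - 1*18180 = -7828 - 18180 = -26008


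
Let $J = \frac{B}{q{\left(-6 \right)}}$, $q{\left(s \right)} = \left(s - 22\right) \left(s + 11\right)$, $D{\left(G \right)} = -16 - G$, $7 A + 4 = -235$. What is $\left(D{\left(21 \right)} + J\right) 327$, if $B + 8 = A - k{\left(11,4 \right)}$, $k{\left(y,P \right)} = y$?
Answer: $- \frac{2933844}{245} \approx -11975.0$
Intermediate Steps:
$A = - \frac{239}{7}$ ($A = - \frac{4}{7} + \frac{1}{7} \left(-235\right) = - \frac{4}{7} - \frac{235}{7} = - \frac{239}{7} \approx -34.143$)
$q{\left(s \right)} = \left(-22 + s\right) \left(11 + s\right)$
$B = - \frac{372}{7}$ ($B = -8 - \frac{316}{7} = - \frac{372}{7} \approx -53.143$)
$J = \frac{93}{245}$ ($J = - \frac{372}{7 \left(-242 + \left(-6\right)^{2} - -66\right)} = - \frac{372}{7 \left(-242 + 36 + 66\right)} = - \frac{372}{7 \left(-140\right)} = \left(- \frac{372}{7}\right) \left(- \frac{1}{140}\right) = \frac{93}{245} \approx 0.37959$)
$\left(D{\left(21 \right)} + J\right) 327 = \left(\left(-16 - 21\right) + \frac{93}{245}\right) 327 = \left(-37 + \frac{93}{245}\right) 327 = \left(- \frac{8972}{245}\right) 327 = - \frac{2933844}{245}$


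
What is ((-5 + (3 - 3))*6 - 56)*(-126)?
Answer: 10836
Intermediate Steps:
((-5 + (3 - 3))*6 - 56)*(-126) = ((-5 + 0)*6 - 56)*(-126) = (-5*6 - 56)*(-126) = (-30 - 56)*(-126) = -86*(-126) = 10836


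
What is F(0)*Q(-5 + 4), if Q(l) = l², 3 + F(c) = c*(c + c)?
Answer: -3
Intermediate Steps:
F(c) = -3 + 2*c² (F(c) = -3 + c*(c + c) = -3 + c*(2*c) = -3 + 2*c²)
F(0)*Q(-5 + 4) = (-3 + 2*0²)*(-5 + 4)² = (-3 + 2*0)*(-1)² = (-3 + 0)*1 = -3*1 = -3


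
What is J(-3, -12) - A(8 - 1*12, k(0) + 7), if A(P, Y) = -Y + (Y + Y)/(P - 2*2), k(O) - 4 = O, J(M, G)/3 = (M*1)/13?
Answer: 679/52 ≈ 13.058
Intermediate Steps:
J(M, G) = 3*M/13 (J(M, G) = 3*((M*1)/13) = 3*(M*(1/13)) = 3*(M/13) = 3*M/13)
k(O) = 4 + O
A(P, Y) = -Y + 2*Y/(-4 + P) (A(P, Y) = -Y + (2*Y)/(P - 4) = -Y + (2*Y)/(-4 + P) = -Y + 2*Y/(-4 + P))
J(-3, -12) - A(8 - 1*12, k(0) + 7) = (3/13)*(-3) - ((4 + 0) + 7)*(6 - (8 - 1*12))/(-4 + (8 - 1*12)) = -9/13 - (4 + 7)*(6 - (8 - 12))/(-4 + (8 - 12)) = -9/13 - 11*(6 - 1*(-4))/(-4 - 4) = -9/13 - 11*(6 + 4)/(-8) = -9/13 - 11*(-1)*10/8 = -9/13 - 1*(-55/4) = -9/13 + 55/4 = 679/52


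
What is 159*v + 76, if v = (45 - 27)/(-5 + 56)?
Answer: 2246/17 ≈ 132.12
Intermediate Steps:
v = 6/17 (v = 18/51 = 18*(1/51) = 6/17 ≈ 0.35294)
159*v + 76 = 159*(6/17) + 76 = 954/17 + 76 = 2246/17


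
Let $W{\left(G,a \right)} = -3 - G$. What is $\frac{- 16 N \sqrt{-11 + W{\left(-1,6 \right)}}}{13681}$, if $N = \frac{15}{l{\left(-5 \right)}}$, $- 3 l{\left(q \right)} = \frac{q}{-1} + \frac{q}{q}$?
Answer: $\frac{120 i \sqrt{13}}{13681} \approx 0.031625 i$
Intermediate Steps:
$l{\left(q \right)} = - \frac{1}{3} + \frac{q}{3}$ ($l{\left(q \right)} = - \frac{\frac{q}{-1} + \frac{q}{q}}{3} = - \frac{q \left(-1\right) + 1}{3} = - \frac{- q + 1}{3} = - \frac{1 - q}{3} = - \frac{1}{3} + \frac{q}{3}$)
$N = - \frac{15}{2}$ ($N = \frac{15}{- \frac{1}{3} + \frac{1}{3} \left(-5\right)} = \frac{15}{- \frac{1}{3} - \frac{5}{3}} = \frac{15}{-2} = 15 \left(- \frac{1}{2}\right) = - \frac{15}{2} \approx -7.5$)
$\frac{- 16 N \sqrt{-11 + W{\left(-1,6 \right)}}}{13681} = \frac{\left(-16\right) \left(- \frac{15}{2}\right) \sqrt{-11 - 2}}{13681} = 120 \sqrt{-11 + \left(-3 + 1\right)} \frac{1}{13681} = 120 \sqrt{-11 - 2} \cdot \frac{1}{13681} = 120 \sqrt{-13} \cdot \frac{1}{13681} = 120 i \sqrt{13} \cdot \frac{1}{13681} = \frac{120 i \sqrt{13}}{13681}$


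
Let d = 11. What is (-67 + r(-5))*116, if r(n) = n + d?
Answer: -7076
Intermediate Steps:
r(n) = 11 + n (r(n) = n + 11 = 11 + n)
(-67 + r(-5))*116 = (-67 + (11 - 5))*116 = (-67 + 6)*116 = -61*116 = -7076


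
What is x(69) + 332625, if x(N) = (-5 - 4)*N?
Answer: 332004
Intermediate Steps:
x(N) = -9*N
x(69) + 332625 = -9*69 + 332625 = -621 + 332625 = 332004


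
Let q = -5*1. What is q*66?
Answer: -330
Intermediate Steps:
q = -5
q*66 = -5*66 = -330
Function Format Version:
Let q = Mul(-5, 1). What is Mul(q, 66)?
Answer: -330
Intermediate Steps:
q = -5
Mul(q, 66) = Mul(-5, 66) = -330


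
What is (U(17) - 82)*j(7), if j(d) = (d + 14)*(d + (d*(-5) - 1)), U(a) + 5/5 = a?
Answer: 40194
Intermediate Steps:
U(a) = -1 + a
j(d) = (-1 - 4*d)*(14 + d) (j(d) = (14 + d)*(d + (-5*d - 1)) = (14 + d)*(d + (-1 - 5*d)) = (14 + d)*(-1 - 4*d) = (-1 - 4*d)*(14 + d))
(U(17) - 82)*j(7) = ((-1 + 17) - 82)*(-14 - 57*7 - 4*7**2) = (16 - 82)*(-14 - 399 - 4*49) = -66*(-14 - 399 - 196) = -66*(-609) = 40194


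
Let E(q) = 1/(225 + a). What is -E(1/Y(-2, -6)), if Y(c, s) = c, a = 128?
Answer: -1/353 ≈ -0.0028329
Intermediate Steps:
E(q) = 1/353 (E(q) = 1/(225 + 128) = 1/353)
-E(1/Y(-2, -6)) = -1*1/353 = -1/353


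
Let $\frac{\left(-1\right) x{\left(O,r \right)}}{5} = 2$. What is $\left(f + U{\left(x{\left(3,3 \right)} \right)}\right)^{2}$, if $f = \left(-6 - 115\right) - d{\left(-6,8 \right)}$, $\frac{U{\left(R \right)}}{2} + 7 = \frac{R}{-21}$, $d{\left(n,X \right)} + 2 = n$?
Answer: $\frac{7006609}{441} \approx 15888.0$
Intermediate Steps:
$d{\left(n,X \right)} = -2 + n$
$x{\left(O,r \right)} = -10$ ($x{\left(O,r \right)} = \left(-5\right) 2 = -10$)
$U{\left(R \right)} = -14 - \frac{2 R}{21}$ ($U{\left(R \right)} = -14 + 2 \frac{R}{-21} = -14 + 2 R \left(- \frac{1}{21}\right) = -14 + 2 \left(- \frac{R}{21}\right) = -14 - \frac{2 R}{21}$)
$f = -113$ ($f = \left(-6 - 115\right) - \left(-2 - 6\right) = -121 - -8 = -121 + 8 = -113$)
$\left(f + U{\left(x{\left(3,3 \right)} \right)}\right)^{2} = \left(-113 - \frac{274}{21}\right)^{2} = \left(- \frac{2647}{21}\right)^{2} = \frac{7006609}{441}$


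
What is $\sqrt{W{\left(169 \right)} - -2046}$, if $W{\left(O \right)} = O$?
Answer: $\sqrt{2215} \approx 47.064$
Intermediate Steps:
$\sqrt{W{\left(169 \right)} - -2046} = \sqrt{169 - -2046} = \sqrt{169 + 2046} = \sqrt{2215}$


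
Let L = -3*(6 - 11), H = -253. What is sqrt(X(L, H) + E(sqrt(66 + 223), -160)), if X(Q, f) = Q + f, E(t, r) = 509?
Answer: sqrt(271) ≈ 16.462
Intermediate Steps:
L = 15 (L = -3*(-5) = 15)
sqrt(X(L, H) + E(sqrt(66 + 223), -160)) = sqrt((15 - 253) + 509) = sqrt(-238 + 509) = sqrt(271)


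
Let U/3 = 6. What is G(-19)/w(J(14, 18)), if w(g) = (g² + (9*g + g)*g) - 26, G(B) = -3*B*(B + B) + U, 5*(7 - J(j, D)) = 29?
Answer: 26850/127 ≈ 211.42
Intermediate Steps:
J(j, D) = 6/5 (J(j, D) = 7 - ⅕*29 = 7 - 29/5 = 6/5)
U = 18 (U = 3*6 = 18)
G(B) = 18 - 6*B² (G(B) = -3*B*(B + B) + 18 = -3*B*2*B + 18 = -6*B² + 18 = 18 - 6*B²)
w(g) = -26 + 11*g² (w(g) = (g² + (10*g)*g) - 26 = (g² + 10*g²) - 26 = 11*g² - 26 = -26 + 11*g²)
G(-19)/w(J(14, 18)) = (18 - 6*(-19)²)/(-26 + 11*(6/5)²) = (18 - 6*361)/(-26 + 11*(36/25)) = (18 - 2166)/(-26 + 396/25) = -2148/(-254/25) = -2148*(-25/254) = 26850/127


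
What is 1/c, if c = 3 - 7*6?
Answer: -1/39 ≈ -0.025641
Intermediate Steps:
c = -39 (c = 3 - 42 = -39)
1/c = 1/(-39) = -1/39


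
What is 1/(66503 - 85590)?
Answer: -1/19087 ≈ -5.2392e-5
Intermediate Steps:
1/(66503 - 85590) = 1/(-19087) = -1/19087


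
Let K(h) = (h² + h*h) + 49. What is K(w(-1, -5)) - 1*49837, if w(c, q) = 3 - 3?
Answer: -49788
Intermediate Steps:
w(c, q) = 0
K(h) = 49 + 2*h² (K(h) = (h² + h²) + 49 = 2*h² + 49 = 49 + 2*h²)
K(w(-1, -5)) - 1*49837 = (49 + 2*0²) - 1*49837 = (49 + 2*0) - 49837 = (49 + 0) - 49837 = 49 - 49837 = -49788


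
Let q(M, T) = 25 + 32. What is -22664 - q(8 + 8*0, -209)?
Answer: -22721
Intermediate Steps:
q(M, T) = 57
-22664 - q(8 + 8*0, -209) = -22664 - 1*57 = -22664 - 57 = -22721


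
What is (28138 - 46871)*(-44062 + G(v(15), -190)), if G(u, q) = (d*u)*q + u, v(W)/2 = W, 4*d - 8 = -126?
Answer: -2325102494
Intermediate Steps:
d = -59/2 (d = 2 + (¼)*(-126) = 2 - 63/2 = -59/2 ≈ -29.500)
v(W) = 2*W
G(u, q) = u - 59*q*u/2 (G(u, q) = (-59*u/2)*q + u = -59*q*u/2 + u = u - 59*q*u/2)
(28138 - 46871)*(-44062 + G(v(15), -190)) = (28138 - 46871)*(-44062 + (2*15)*(2 - 59*(-190))/2) = -18733*(-44062 + (½)*30*(2 + 11210)) = -18733*(-44062 + (½)*30*11212) = -18733*(-44062 + 168180) = -18733*124118 = -2325102494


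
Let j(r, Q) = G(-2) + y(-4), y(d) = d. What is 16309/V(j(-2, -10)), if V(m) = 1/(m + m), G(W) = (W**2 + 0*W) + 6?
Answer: 195708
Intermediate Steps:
G(W) = 6 + W**2 (G(W) = (W**2 + 0) + 6 = W**2 + 6 = 6 + W**2)
j(r, Q) = 6 (j(r, Q) = (6 + (-2)**2) - 4 = (6 + 4) - 4 = 10 - 4 = 6)
V(m) = 1/(2*m)
16309/V(j(-2, -10)) = 16309/(((1/2)/6)) = 16309/(((1/2)*(1/6))) = 16309/(1/12) = 16309*12 = 195708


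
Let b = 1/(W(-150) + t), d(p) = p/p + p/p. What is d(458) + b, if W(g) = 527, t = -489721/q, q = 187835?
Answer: 197186483/98499324 ≈ 2.0019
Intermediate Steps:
d(p) = 2 (d(p) = 1 + 1 = 2)
t = -489721/187835 ≈ -2.6072
b = 187835/98499324 (b = 1/(527 - 489721/187835) = 1/(98499324/187835) = 187835/98499324 ≈ 0.0019070)
d(458) + b = 2 + 187835/98499324 = 197186483/98499324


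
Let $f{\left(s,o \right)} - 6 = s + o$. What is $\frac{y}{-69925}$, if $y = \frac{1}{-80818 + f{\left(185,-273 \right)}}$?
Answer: $\frac{1}{5656932500} \approx 1.7677 \cdot 10^{-10}$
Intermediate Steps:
$f{\left(s,o \right)} = 6 + o + s$ ($f{\left(s,o \right)} = 6 + \left(s + o\right) = 6 + \left(o + s\right) = 6 + o + s$)
$y = - \frac{1}{80900}$ ($y = \frac{1}{-80818 + \left(6 - 273 + 185\right)} = \frac{1}{-80818 - 82} = \frac{1}{-80900} = - \frac{1}{80900} \approx -1.2361 \cdot 10^{-5}$)
$\frac{y}{-69925} = - \frac{1}{80900 \left(-69925\right)} = \left(- \frac{1}{80900}\right) \left(- \frac{1}{69925}\right) = \frac{1}{5656932500}$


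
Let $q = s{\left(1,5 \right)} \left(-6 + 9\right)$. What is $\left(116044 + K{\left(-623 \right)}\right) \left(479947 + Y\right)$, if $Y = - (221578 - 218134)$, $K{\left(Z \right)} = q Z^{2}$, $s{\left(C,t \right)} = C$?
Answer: $610129212793$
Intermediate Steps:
$q = 3$ ($q = 1 \left(-6 + 9\right) = 1 \cdot 3 = 3$)
$K{\left(Z \right)} = 3 Z^{2}$
$Y = -3444$ ($Y = - (221578 - 218134) = \left(-1\right) 3444 = -3444$)
$\left(116044 + K{\left(-623 \right)}\right) \left(479947 + Y\right) = \left(116044 + 3 \left(-623\right)^{2}\right) \left(479947 - 3444\right) = \left(116044 + 3 \cdot 388129\right) 476503 = \left(116044 + 1164387\right) 476503 = 1280431 \cdot 476503 = 610129212793$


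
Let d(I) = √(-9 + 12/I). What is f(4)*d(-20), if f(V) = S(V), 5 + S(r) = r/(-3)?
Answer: -76*I*√15/15 ≈ -19.623*I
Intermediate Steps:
S(r) = -5 - r/3 (S(r) = -5 + r/(-3) = -5 + r*(-⅓) = -5 - r/3)
f(V) = -5 - V/3
f(4)*d(-20) = (-5 - ⅓*4)*√(-9 + 12/(-20)) = (-5 - 4/3)*√(-9 + 12*(-1/20)) = -19*√(-9 - ⅗)/3 = -76*I*√15/15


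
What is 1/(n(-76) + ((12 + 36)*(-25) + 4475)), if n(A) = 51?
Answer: 1/3326 ≈ 0.00030066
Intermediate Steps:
1/(n(-76) + ((12 + 36)*(-25) + 4475)) = 1/(51 + ((12 + 36)*(-25) + 4475)) = 1/(51 + (48*(-25) + 4475)) = 1/(51 + (-1200 + 4475)) = 1/(51 + 3275) = 1/3326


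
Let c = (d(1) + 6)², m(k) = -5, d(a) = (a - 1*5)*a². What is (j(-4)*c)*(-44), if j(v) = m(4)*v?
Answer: -3520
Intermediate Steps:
d(a) = a²*(-5 + a) (d(a) = (a - 5)*a² = (-5 + a)*a² = a²*(-5 + a))
c = 4 (c = (1²*(-5 + 1) + 6)² = (1*(-4) + 6)² = (-4 + 6)² = 2² = 4)
j(v) = -5*v
(j(-4)*c)*(-44) = (-5*(-4)*4)*(-44) = (20*4)*(-44) = 80*(-44) = -3520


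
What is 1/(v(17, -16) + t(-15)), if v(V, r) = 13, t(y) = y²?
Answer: 1/238 ≈ 0.0042017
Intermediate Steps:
1/(v(17, -16) + t(-15)) = 1/(13 + (-15)²) = 1/(13 + 225) = 1/238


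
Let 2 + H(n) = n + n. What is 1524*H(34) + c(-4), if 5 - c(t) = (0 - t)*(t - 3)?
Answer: 100617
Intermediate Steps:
H(n) = -2 + 2*n (H(n) = -2 + (n + n) = -2 + 2*n)
c(t) = 5 + t*(-3 + t) (c(t) = 5 - (0 - t)*(t - 3) = 5 - (-t)*(-3 + t) = 5 - (-1)*t*(-3 + t) = 5 + t*(-3 + t))
1524*H(34) + c(-4) = 1524*(-2 + 2*34) + (5 + (-4)**2 - 3*(-4)) = 1524*(-2 + 68) + (5 + 16 + 12) = 1524*66 + 33 = 100584 + 33 = 100617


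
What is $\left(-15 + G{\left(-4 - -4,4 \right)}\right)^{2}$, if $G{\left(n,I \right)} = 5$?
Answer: $100$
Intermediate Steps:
$\left(-15 + G{\left(-4 - -4,4 \right)}\right)^{2} = \left(-15 + 5\right)^{2} = \left(-10\right)^{2} = 100$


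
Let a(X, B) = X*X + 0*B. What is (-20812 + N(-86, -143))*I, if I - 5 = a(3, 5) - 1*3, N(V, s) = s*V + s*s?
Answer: 131285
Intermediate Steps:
a(X, B) = X**2 (a(X, B) = X**2 + 0 = X**2)
N(V, s) = s**2 + V*s (N(V, s) = V*s + s**2 = s**2 + V*s)
I = 11 (I = 5 + (3**2 - 1*3) = 5 + (9 - 3) = 5 + 6 = 11)
(-20812 + N(-86, -143))*I = (-20812 - 143*(-86 - 143))*11 = (-20812 - 143*(-229))*11 = (-20812 + 32747)*11 = 11935*11 = 131285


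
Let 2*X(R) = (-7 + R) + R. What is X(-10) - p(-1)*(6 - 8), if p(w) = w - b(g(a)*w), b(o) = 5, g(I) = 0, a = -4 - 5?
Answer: -51/2 ≈ -25.500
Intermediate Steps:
a = -9
p(w) = -5 + w (p(w) = w - 1*5 = w - 5 = -5 + w)
X(R) = -7/2 + R (X(R) = ((-7 + R) + R)/2 = (-7 + 2*R)/2 = -7/2 + R)
X(-10) - p(-1)*(6 - 8) = (-7/2 - 10) - (-5 - 1)*(6 - 8) = -27/2 - (-6)*(-2) = -27/2 - 1*12 = -27/2 - 12 = -51/2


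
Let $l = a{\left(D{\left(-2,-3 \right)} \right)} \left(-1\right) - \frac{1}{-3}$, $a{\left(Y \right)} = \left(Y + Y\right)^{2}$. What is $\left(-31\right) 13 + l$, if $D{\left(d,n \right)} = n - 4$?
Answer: $- \frac{1796}{3} \approx -598.67$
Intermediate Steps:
$D{\left(d,n \right)} = -4 + n$ ($D{\left(d,n \right)} = n - 4 = -4 + n$)
$a{\left(Y \right)} = 4 Y^{2}$ ($a{\left(Y \right)} = \left(2 Y\right)^{2} = 4 Y^{2}$)
$l = - \frac{587}{3}$ ($l = 4 \left(-4 - 3\right)^{2} \left(-1\right) - \frac{1}{-3} = 4 \left(-7\right)^{2} \left(-1\right) - - \frac{1}{3} = 4 \cdot 49 \left(-1\right) + \frac{1}{3} = 196 \left(-1\right) + \frac{1}{3} = -196 + \frac{1}{3} = - \frac{587}{3} \approx -195.67$)
$\left(-31\right) 13 + l = \left(-31\right) 13 - \frac{587}{3} = -403 - \frac{587}{3} = - \frac{1796}{3}$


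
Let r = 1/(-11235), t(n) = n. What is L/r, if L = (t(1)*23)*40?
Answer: -10336200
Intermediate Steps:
L = 920 (L = (1*23)*40 = 23*40 = 920)
r = -1/11235 ≈ -8.9008e-5
L/r = 920/(-1/11235) = 920*(-11235) = -10336200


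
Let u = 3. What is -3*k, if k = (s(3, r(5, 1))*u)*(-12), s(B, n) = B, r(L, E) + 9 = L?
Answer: 324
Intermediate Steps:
r(L, E) = -9 + L
k = -108 (k = (3*3)*(-12) = 9*(-12) = -108)
-3*k = -3*(-108) = 324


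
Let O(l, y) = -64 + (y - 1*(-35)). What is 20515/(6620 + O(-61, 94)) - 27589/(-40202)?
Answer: 201835299/53750074 ≈ 3.7551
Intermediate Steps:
O(l, y) = -29 + y (O(l, y) = -64 + (y + 35) = -64 + (35 + y) = -29 + y)
20515/(6620 + O(-61, 94)) - 27589/(-40202) = 20515/(6620 + (-29 + 94)) - 27589/(-40202) = 20515/(6620 + 65) - 27589*(-1/40202) = 20515/6685 + 27589/40202 = 20515*(1/6685) + 27589/40202 = 4103/1337 + 27589/40202 = 201835299/53750074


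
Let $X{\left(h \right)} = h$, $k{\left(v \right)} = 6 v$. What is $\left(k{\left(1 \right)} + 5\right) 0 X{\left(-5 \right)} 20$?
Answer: $0$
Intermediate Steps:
$\left(k{\left(1 \right)} + 5\right) 0 X{\left(-5 \right)} 20 = \left(6 \cdot 1 + 5\right) 0 \left(-5\right) 20 = \left(6 + 5\right) 0 \left(-5\right) 20 = 11 \cdot 0 \left(-5\right) 20 = 0 \left(-5\right) 20 = 0 \cdot 20 = 0$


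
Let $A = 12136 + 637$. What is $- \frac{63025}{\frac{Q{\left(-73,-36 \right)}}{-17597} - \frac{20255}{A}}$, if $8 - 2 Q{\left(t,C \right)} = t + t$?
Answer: $\frac{14165907465025}{357410756} \approx 39635.0$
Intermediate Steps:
$Q{\left(t,C \right)} = 4 - t$ ($Q{\left(t,C \right)} = 4 - \frac{t + t}{2} = 4 - \frac{2 t}{2} = 4 - t$)
$A = 12773$
$- \frac{63025}{\frac{Q{\left(-73,-36 \right)}}{-17597} - \frac{20255}{A}} = - \frac{63025}{\frac{4 - -73}{-17597} - \frac{20255}{12773}} = - \frac{63025}{\left(4 + 73\right) \left(- \frac{1}{17597}\right) - \frac{20255}{12773}} = - \frac{63025}{77 \left(- \frac{1}{17597}\right) - \frac{20255}{12773}} = - \frac{63025}{- \frac{77}{17597} - \frac{20255}{12773}} = - \frac{63025}{- \frac{357410756}{224766481}} = \left(-63025\right) \left(- \frac{224766481}{357410756}\right) = \frac{14165907465025}{357410756}$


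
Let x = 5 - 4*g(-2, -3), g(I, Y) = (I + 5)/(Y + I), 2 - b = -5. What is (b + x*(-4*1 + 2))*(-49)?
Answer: 1911/5 ≈ 382.20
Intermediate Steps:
b = 7 (b = 2 - 1*(-5) = 2 + 5 = 7)
g(I, Y) = (5 + I)/(I + Y)
x = 37/5 (x = 5 - 4*(5 - 2)/(-2 - 3) = 5 - 4*3/(-5) = 5 - (-4)*3/5 = 5 - 4*(-3/5) = 5 + 12/5 = 37/5 ≈ 7.4000)
(b + x*(-4*1 + 2))*(-49) = (7 + 37*(-4*1 + 2)/5)*(-49) = (7 + 37*(-4 + 2)/5)*(-49) = (7 + (37/5)*(-2))*(-49) = (7 - 74/5)*(-49) = -39/5*(-49) = 1911/5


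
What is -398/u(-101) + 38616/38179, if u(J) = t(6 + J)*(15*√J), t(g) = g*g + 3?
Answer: 38616/38179 + 199*I*√101/6838710 ≈ 1.0114 + 0.00029244*I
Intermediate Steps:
t(g) = 3 + g² (t(g) = g² + 3 = 3 + g²)
u(J) = 15*√J*(3 + (6 + J)²) (u(J) = (3 + (6 + J)²)*(15*√J) = 15*√J*(3 + (6 + J)²))
-398/u(-101) + 38616/38179 = -398*(-I*√101/(1515*(3 + (6 - 101)²))) + 38616/38179 = -398*(-I*√101/(1515*(3 + (-95)²))) + 38616*(1/38179) = -398*(-I*√101/(1515*(3 + 9025))) + 38616/38179 = -398*(-I*√101/13677420) + 38616/38179 = -(-199)*I*√101/6838710 + 38616/38179 = 199*I*√101/6838710 + 38616/38179 = 38616/38179 + 199*I*√101/6838710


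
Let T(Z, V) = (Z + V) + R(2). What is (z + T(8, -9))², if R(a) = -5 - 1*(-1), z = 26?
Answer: 441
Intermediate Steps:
R(a) = -4 (R(a) = -5 + 1 = -4)
T(Z, V) = -4 + V + Z (T(Z, V) = (Z + V) - 4 = (V + Z) - 4 = -4 + V + Z)
(z + T(8, -9))² = (26 + (-4 - 9 + 8))² = (26 - 5)² = 21² = 441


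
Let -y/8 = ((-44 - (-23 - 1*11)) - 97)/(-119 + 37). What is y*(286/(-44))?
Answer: 2782/41 ≈ 67.854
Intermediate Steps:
y = -428/41 (y = -8*((-44 - (-23 - 1*11)) - 97)/(-119 + 37) = -8*((-44 - (-23 - 11)) - 97)/(-82) = -8*((-44 - 1*(-34)) - 97)*(-1)/82 = -8*((-44 + 34) - 97)*(-1)/82 = -8*(-10 - 97)*(-1)/82 = -(-856)*(-1)/82 = -8*107/82 = -428/41 ≈ -10.439)
y*(286/(-44)) = -122408/(41*(-44)) = -122408*(-1)/(41*44) = -428/41*(-13/2) = 2782/41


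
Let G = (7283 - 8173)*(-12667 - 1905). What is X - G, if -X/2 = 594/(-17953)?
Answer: -232833892052/17953 ≈ -1.2969e+7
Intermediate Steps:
G = 12969080 (G = -890*(-14572) = 12969080)
X = 1188/17953 (X = -1188/(-17953) = -1188*(-1)/17953 = -2*(-594/17953) = 1188/17953 ≈ 0.066173)
X - G = 1188/17953 - 1*12969080 = 1188/17953 - 12969080 = -232833892052/17953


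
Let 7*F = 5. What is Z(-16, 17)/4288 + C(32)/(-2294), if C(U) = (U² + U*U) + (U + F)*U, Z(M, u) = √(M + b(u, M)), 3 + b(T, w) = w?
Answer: -10832/8029 + I*√35/4288 ≈ -1.3491 + 0.0013797*I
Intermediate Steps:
F = 5/7 (F = (⅐)*5 = 5/7 ≈ 0.71429)
b(T, w) = -3 + w
Z(M, u) = √(-3 + 2*M) (Z(M, u) = √(M + (-3 + M)) = √(-3 + 2*M))
C(U) = 2*U² + U*(5/7 + U) (C(U) = (U² + U*U) + (U + 5/7)*U = (U² + U²) + (5/7 + U)*U = 2*U² + U*(5/7 + U))
Z(-16, 17)/4288 + C(32)/(-2294) = √(-3 + 2*(-16))/4288 + ((⅐)*32*(5 + 21*32))/(-2294) = √(-3 - 32)*(1/4288) + ((⅐)*32*(5 + 672))*(-1/2294) = √(-35)*(1/4288) + ((⅐)*32*677)*(-1/2294) = (I*√35)*(1/4288) + (21664/7)*(-1/2294) = I*√35/4288 - 10832/8029 = -10832/8029 + I*√35/4288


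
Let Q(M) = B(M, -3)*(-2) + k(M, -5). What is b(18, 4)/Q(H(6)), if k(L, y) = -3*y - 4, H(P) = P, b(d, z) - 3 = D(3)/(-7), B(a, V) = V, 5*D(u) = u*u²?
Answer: 78/595 ≈ 0.13109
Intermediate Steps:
D(u) = u³/5 (D(u) = (u*u²)/5 = u³/5)
b(d, z) = 78/35 (b(d, z) = 3 + ((⅕)*3³)/(-7) = 3 + ((⅕)*27)*(-⅐) = 3 + (27/5)*(-⅐) = 3 - 27/35 = 78/35)
k(L, y) = -4 - 3*y
Q(M) = 17 (Q(M) = -3*(-2) + (-4 - 3*(-5)) = 6 + (-4 + 15) = 6 + 11 = 17)
b(18, 4)/Q(H(6)) = (78/35)/17 = (78/35)*(1/17) = 78/595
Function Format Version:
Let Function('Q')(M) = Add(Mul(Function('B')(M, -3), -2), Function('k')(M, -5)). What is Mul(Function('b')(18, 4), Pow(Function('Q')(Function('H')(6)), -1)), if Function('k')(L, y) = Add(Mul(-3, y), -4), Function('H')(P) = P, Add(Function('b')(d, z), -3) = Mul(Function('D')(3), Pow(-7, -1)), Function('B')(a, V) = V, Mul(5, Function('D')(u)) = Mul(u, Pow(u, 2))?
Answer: Rational(78, 595) ≈ 0.13109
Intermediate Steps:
Function('D')(u) = Mul(Rational(1, 5), Pow(u, 3)) (Function('D')(u) = Mul(Rational(1, 5), Mul(u, Pow(u, 2))) = Mul(Rational(1, 5), Pow(u, 3)))
Function('b')(d, z) = Rational(78, 35) (Function('b')(d, z) = Add(3, Mul(Mul(Rational(1, 5), Pow(3, 3)), Pow(-7, -1))) = Add(3, Mul(Mul(Rational(1, 5), 27), Rational(-1, 7))) = Add(3, Mul(Rational(27, 5), Rational(-1, 7))) = Add(3, Rational(-27, 35)) = Rational(78, 35))
Function('k')(L, y) = Add(-4, Mul(-3, y))
Function('Q')(M) = 17 (Function('Q')(M) = Add(Mul(-3, -2), Add(-4, Mul(-3, -5))) = Add(6, Add(-4, 15)) = Add(6, 11) = 17)
Mul(Function('b')(18, 4), Pow(Function('Q')(Function('H')(6)), -1)) = Mul(Rational(78, 35), Pow(17, -1)) = Mul(Rational(78, 35), Rational(1, 17)) = Rational(78, 595)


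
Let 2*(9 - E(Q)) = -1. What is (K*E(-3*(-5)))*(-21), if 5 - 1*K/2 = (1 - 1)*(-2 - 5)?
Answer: -1995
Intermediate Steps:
E(Q) = 19/2 (E(Q) = 9 - ½*(-1) = 9 + ½ = 19/2)
K = 10 (K = 10 - 2*(1 - 1)*(-2 - 5) = 10 - 0*(-7) = 10 - 2*0 = 10 + 0 = 10)
(K*E(-3*(-5)))*(-21) = (10*(19/2))*(-21) = 95*(-21) = -1995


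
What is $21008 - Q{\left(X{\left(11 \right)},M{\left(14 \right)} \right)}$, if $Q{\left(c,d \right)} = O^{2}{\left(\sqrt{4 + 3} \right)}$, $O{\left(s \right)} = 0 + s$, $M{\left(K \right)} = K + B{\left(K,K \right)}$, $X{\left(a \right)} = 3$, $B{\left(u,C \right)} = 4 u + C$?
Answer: $21001$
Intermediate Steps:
$B{\left(u,C \right)} = C + 4 u$
$M{\left(K \right)} = 6 K$ ($M{\left(K \right)} = K + \left(K + 4 K\right) = K + 5 K = 6 K$)
$O{\left(s \right)} = s$
$Q{\left(c,d \right)} = 7$ ($Q{\left(c,d \right)} = \left(\sqrt{4 + 3}\right)^{2} = \left(\sqrt{7}\right)^{2} = 7$)
$21008 - Q{\left(X{\left(11 \right)},M{\left(14 \right)} \right)} = 21008 - 7 = 21001$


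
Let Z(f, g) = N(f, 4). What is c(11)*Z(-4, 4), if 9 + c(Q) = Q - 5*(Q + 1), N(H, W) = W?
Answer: -232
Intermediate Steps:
Z(f, g) = 4
c(Q) = -14 - 4*Q (c(Q) = -9 + (Q - 5*(Q + 1)) = -9 + (Q - 5*(1 + Q)) = -9 + (Q - (5 + 5*Q)) = -9 + (Q + (-5 - 5*Q)) = -9 + (-5 - 4*Q) = -14 - 4*Q)
c(11)*Z(-4, 4) = (-14 - 4*11)*4 = (-14 - 44)*4 = -58*4 = -232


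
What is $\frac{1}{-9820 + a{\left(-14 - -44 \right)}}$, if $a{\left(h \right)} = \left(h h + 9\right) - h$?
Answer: $- \frac{1}{8941} \approx -0.00011184$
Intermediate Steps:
$a{\left(h \right)} = 9 + h^{2} - h$ ($a{\left(h \right)} = \left(h^{2} + 9\right) - h = \left(9 + h^{2}\right) - h = 9 + h^{2} - h$)
$\frac{1}{-9820 + a{\left(-14 - -44 \right)}} = \frac{1}{-9820 + \left(9 + \left(-14 - -44\right)^{2} - \left(-14 - -44\right)\right)} = \frac{1}{-9820 + \left(9 + \left(-14 + 44\right)^{2} - \left(-14 + 44\right)\right)} = \frac{1}{-9820 + \left(9 + 30^{2} - 30\right)} = \frac{1}{-9820 + \left(9 + 900 - 30\right)} = \frac{1}{-9820 + 879} = \frac{1}{-8941} = - \frac{1}{8941}$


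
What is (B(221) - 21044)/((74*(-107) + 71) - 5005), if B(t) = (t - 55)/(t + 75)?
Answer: 1038143/634032 ≈ 1.6374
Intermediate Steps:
B(t) = (-55 + t)/(75 + t)
(B(221) - 21044)/((74*(-107) + 71) - 5005) = ((-55 + 221)/(75 + 221) - 21044)/((74*(-107) + 71) - 5005) = (166/296 - 21044)/((-7918 + 71) - 5005) = ((1/296)*166 - 21044)/(-7847 - 5005) = (83/148 - 21044)/(-12852) = -3114429/148*(-1/12852) = 1038143/634032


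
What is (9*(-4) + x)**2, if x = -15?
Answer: 2601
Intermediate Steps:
(9*(-4) + x)**2 = (9*(-4) - 15)**2 = (-36 - 15)**2 = (-51)**2 = 2601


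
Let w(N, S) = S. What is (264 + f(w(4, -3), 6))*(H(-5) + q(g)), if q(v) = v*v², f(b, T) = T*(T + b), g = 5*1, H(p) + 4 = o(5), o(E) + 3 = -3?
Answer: 32430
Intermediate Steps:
o(E) = -6 (o(E) = -3 - 3 = -6)
H(p) = -10 (H(p) = -4 - 6 = -10)
g = 5
q(v) = v³
(264 + f(w(4, -3), 6))*(H(-5) + q(g)) = (264 + 6*(6 - 3))*(-10 + 5³) = (264 + 6*3)*(-10 + 125) = (264 + 18)*115 = 282*115 = 32430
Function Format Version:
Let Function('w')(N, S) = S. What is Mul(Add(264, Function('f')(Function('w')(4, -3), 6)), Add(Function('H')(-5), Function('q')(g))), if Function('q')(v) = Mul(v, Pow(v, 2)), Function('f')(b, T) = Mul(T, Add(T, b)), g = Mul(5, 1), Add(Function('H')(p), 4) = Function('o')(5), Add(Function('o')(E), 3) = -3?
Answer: 32430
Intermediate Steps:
Function('o')(E) = -6 (Function('o')(E) = Add(-3, -3) = -6)
Function('H')(p) = -10 (Function('H')(p) = Add(-4, -6) = -10)
g = 5
Function('q')(v) = Pow(v, 3)
Mul(Add(264, Function('f')(Function('w')(4, -3), 6)), Add(Function('H')(-5), Function('q')(g))) = Mul(Add(264, Mul(6, Add(6, -3))), Add(-10, Pow(5, 3))) = Mul(Add(264, Mul(6, 3)), Add(-10, 125)) = Mul(Add(264, 18), 115) = Mul(282, 115) = 32430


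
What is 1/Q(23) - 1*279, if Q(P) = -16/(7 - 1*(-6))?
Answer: -4477/16 ≈ -279.81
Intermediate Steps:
Q(P) = -16/13 (Q(P) = -16/(7 + 6) = -16/13)
1/Q(23) - 1*279 = 1/(-16/13) - 1*279 = -13/16 - 279 = -4477/16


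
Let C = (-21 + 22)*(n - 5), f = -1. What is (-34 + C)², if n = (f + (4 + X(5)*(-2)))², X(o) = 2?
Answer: 1444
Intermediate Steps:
n = 1 (n = (-1 + (4 + 2*(-2)))² = (-1 + (4 - 4))² = (-1 + 0)² = (-1)² = 1)
C = -4 (C = (-21 + 22)*(1 - 5) = 1*(-4) = -4)
(-34 + C)² = (-34 - 4)² = (-38)² = 1444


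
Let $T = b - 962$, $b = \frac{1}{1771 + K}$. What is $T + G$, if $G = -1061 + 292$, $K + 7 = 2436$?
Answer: $- \frac{7270199}{4200} \approx -1731.0$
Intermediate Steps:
$K = 2429$ ($K = -7 + 2436 = 2429$)
$G = -769$
$b = \frac{1}{4200}$ ($b = \frac{1}{1771 + 2429} = \frac{1}{4200} \approx 0.0002381$)
$T = - \frac{4040399}{4200}$ ($T = \frac{1}{4200} - 962 = - \frac{4040399}{4200} \approx -962.0$)
$T + G = - \frac{4040399}{4200} - 769 = - \frac{7270199}{4200}$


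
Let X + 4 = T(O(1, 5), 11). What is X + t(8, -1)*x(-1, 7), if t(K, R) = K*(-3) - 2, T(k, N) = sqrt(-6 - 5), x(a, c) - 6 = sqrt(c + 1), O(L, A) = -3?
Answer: -160 - 52*sqrt(2) + I*sqrt(11) ≈ -233.54 + 3.3166*I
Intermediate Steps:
x(a, c) = 6 + sqrt(1 + c) (x(a, c) = 6 + sqrt(c + 1) = 6 + sqrt(1 + c))
T(k, N) = I*sqrt(11) (T(k, N) = sqrt(-11) = I*sqrt(11))
X = -4 + I*sqrt(11) ≈ -4.0 + 3.3166*I
t(K, R) = -2 - 3*K (t(K, R) = -3*K - 2 = -2 - 3*K)
X + t(8, -1)*x(-1, 7) = (-4 + I*sqrt(11)) + (-2 - 3*8)*(6 + sqrt(1 + 7)) = (-4 + I*sqrt(11)) + (-2 - 24)*(6 + sqrt(8)) = (-4 + I*sqrt(11)) - 26*(6 + 2*sqrt(2)) = (-4 + I*sqrt(11)) + (-156 - 52*sqrt(2)) = -160 - 52*sqrt(2) + I*sqrt(11)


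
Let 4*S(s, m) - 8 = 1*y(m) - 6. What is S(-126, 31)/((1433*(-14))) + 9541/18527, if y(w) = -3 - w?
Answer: 95779879/185844337 ≈ 0.51538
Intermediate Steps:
S(s, m) = -¼ - m/4 (S(s, m) = 2 + (1*(-3 - m) - 6)/4 = 2 + ((-3 - m) - 6)/4 = 2 + (-9 - m)/4 = 2 + (-9/4 - m/4) = -¼ - m/4)
S(-126, 31)/((1433*(-14))) + 9541/18527 = (-¼ - ¼*31)/((1433*(-14))) + 9541/18527 = (-¼ - 31/4)/(-20062) + 9541*(1/18527) = -8*(-1/20062) + 9541/18527 = 4/10031 + 9541/18527 = 95779879/185844337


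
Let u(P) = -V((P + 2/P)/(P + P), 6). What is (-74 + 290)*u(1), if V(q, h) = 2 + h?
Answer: -1728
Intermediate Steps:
u(P) = -8 (u(P) = -(2 + 6) = -1*8 = -8)
(-74 + 290)*u(1) = (-74 + 290)*(-8) = 216*(-8) = -1728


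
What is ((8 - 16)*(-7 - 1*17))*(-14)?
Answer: -2688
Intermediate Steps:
((8 - 16)*(-7 - 1*17))*(-14) = -8*(-7 - 17)*(-14) = -8*(-24)*(-14) = 192*(-14) = -2688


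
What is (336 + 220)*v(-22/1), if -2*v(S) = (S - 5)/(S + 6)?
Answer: -3753/8 ≈ -469.13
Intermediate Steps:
v(S) = -(-5 + S)/(2*(6 + S)) (v(S) = -(S - 5)/(2*(S + 6)) = -(-5 + S)/(2*(6 + S)))
(336 + 220)*v(-22/1) = (336 + 220)*((5 - (-22)/1)/(2*(6 - 22/1))) = 556*((5 - (-22))/(2*(6 - 22*1))) = 556*((5 - 1*(-22))/(2*(6 - 22))) = 556*((1/2)*(5 + 22)/(-16)) = 556*((1/2)*(-1/16)*27) = 556*(-27/32) = -3753/8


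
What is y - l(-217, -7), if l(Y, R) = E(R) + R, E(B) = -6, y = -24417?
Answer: -24404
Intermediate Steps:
l(Y, R) = -6 + R
y - l(-217, -7) = -24417 - (-6 - 7) = -24417 - 1*(-13) = -24417 + 13 = -24404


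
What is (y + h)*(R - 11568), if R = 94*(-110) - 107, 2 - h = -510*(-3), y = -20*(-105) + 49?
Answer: -13671315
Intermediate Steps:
y = 2149 (y = 2100 + 49 = 2149)
h = -1528 (h = 2 - (-510)*(-3) = 2 - 1*1530 = 2 - 1530 = -1528)
R = -10447 (R = -10340 - 107 = -10447)
(y + h)*(R - 11568) = (2149 - 1528)*(-10447 - 11568) = 621*(-22015) = -13671315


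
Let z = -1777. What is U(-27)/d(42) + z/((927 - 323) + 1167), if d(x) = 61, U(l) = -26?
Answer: -154443/108031 ≈ -1.4296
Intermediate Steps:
U(-27)/d(42) + z/((927 - 323) + 1167) = -26/61 - 1777/((927 - 323) + 1167) = -26*1/61 - 1777/(604 + 1167) = -26/61 - 1777/1771 = -154443/108031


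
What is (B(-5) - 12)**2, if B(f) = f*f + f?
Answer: 64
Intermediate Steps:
B(f) = f + f**2 (B(f) = f**2 + f = f + f**2)
(B(-5) - 12)**2 = (-5*(1 - 5) - 12)**2 = (-5*(-4) - 12)**2 = (20 - 12)**2 = 8**2 = 64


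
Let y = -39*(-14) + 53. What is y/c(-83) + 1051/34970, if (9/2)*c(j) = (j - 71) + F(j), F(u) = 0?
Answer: -94099781/5385380 ≈ -17.473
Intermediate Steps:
y = 599 (y = 546 + 53 = 599)
c(j) = -142/9 + 2*j/9 (c(j) = 2*((j - 71) + 0)/9 = 2*((-71 + j) + 0)/9 = 2*(-71 + j)/9 = -142/9 + 2*j/9)
y/c(-83) + 1051/34970 = 599/(-142/9 + (2/9)*(-83)) + 1051/34970 = 599/(-142/9 - 166/9) + 1051*(1/34970) = 599/(-308/9) + 1051/34970 = 599*(-9/308) + 1051/34970 = -5391/308 + 1051/34970 = -94099781/5385380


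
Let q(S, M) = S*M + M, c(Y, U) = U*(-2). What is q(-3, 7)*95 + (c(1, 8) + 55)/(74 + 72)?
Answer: -194141/146 ≈ -1329.7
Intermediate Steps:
c(Y, U) = -2*U
q(S, M) = M + M*S (q(S, M) = M*S + M = M + M*S)
q(-3, 7)*95 + (c(1, 8) + 55)/(74 + 72) = (7*(1 - 3))*95 + (-2*8 + 55)/(74 + 72) = (7*(-2))*95 + (-16 + 55)/146 = -14*95 + 39*(1/146) = -1330 + 39/146 = -194141/146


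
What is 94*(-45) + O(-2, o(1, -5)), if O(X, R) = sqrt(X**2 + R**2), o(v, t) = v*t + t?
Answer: -4230 + 2*sqrt(26) ≈ -4219.8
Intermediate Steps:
o(v, t) = t + t*v (o(v, t) = t*v + t = t + t*v)
O(X, R) = sqrt(R**2 + X**2)
94*(-45) + O(-2, o(1, -5)) = 94*(-45) + sqrt((-5*(1 + 1))**2 + (-2)**2) = -4230 + sqrt((-5*2)**2 + 4) = -4230 + sqrt((-10)**2 + 4) = -4230 + sqrt(100 + 4) = -4230 + sqrt(104) = -4230 + 2*sqrt(26)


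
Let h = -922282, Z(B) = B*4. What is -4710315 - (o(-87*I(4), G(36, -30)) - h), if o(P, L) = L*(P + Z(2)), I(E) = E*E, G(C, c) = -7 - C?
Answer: -5692109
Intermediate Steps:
I(E) = E**2
Z(B) = 4*B
o(P, L) = L*(8 + P) (o(P, L) = L*(P + 4*2) = L*(P + 8) = L*(8 + P))
-4710315 - (o(-87*I(4), G(36, -30)) - h) = -4710315 - ((-7 - 1*36)*(8 - 87*4**2) - 1*(-922282)) = -4710315 - ((-7 - 36)*(8 - 87*16) + 922282) = -4710315 - (-43*(8 - 1392) + 922282) = -4710315 - (-43*(-1384) + 922282) = -4710315 - (59512 + 922282) = -4710315 - 1*981794 = -4710315 - 981794 = -5692109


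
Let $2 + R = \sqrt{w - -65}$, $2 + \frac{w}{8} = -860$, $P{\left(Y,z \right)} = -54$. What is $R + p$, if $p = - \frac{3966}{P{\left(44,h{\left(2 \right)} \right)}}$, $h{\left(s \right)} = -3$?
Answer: $\frac{643}{9} + 3 i \sqrt{759} \approx 71.444 + 82.65 i$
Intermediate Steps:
$w = -6896$ ($w = -16 + 8 \left(-860\right) = -16 - 6880 = -6896$)
$R = -2 + 3 i \sqrt{759}$ ($R = -2 + \sqrt{-6896 - -65} = -2 + \sqrt{-6896 + 65} = -2 + \sqrt{-6831} = -2 + 3 i \sqrt{759} \approx -2.0 + 82.65 i$)
$p = \frac{661}{9}$ ($p = - \frac{3966}{-54} = \left(-3966\right) \left(- \frac{1}{54}\right) = \frac{661}{9} \approx 73.444$)
$R + p = \left(-2 + 3 i \sqrt{759}\right) + \frac{661}{9} = \frac{643}{9} + 3 i \sqrt{759}$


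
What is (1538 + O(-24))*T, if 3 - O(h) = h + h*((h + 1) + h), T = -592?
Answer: -258704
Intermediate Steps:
O(h) = 3 - h - h*(1 + 2*h) (O(h) = 3 - (h + h*((h + 1) + h)) = 3 - (h + h*((1 + h) + h)) = 3 - (h + h*(1 + 2*h)) = 3 + (-h - h*(1 + 2*h)) = 3 - h - h*(1 + 2*h))
(1538 + O(-24))*T = (1538 + (3 - 2*(-24) - 2*(-24)²))*(-592) = (1538 + (3 + 48 - 2*576))*(-592) = (1538 + (3 + 48 - 1152))*(-592) = (1538 - 1101)*(-592) = 437*(-592) = -258704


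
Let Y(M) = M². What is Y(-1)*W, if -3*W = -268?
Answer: 268/3 ≈ 89.333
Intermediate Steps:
W = 268/3 (W = -⅓*(-268) = 268/3 ≈ 89.333)
Y(-1)*W = (-1)²*(268/3) = 1*(268/3) = 268/3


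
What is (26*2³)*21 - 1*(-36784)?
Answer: 41152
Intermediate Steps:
(26*2³)*21 - 1*(-36784) = (26*8)*21 + 36784 = 208*21 + 36784 = 4368 + 36784 = 41152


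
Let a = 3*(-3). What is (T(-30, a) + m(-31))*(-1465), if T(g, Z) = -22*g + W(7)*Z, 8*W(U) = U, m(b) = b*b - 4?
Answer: -18858945/8 ≈ -2.3574e+6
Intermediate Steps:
m(b) = -4 + b² (m(b) = b² - 4 = -4 + b²)
W(U) = U/8
a = -9
T(g, Z) = -22*g + 7*Z/8 (T(g, Z) = -22*g + ((⅛)*7)*Z = -22*g + 7*Z/8)
(T(-30, a) + m(-31))*(-1465) = ((-22*(-30) + (7/8)*(-9)) + (-4 + (-31)²))*(-1465) = ((660 - 63/8) + (-4 + 961))*(-1465) = (5217/8 + 957)*(-1465) = (12873/8)*(-1465) = -18858945/8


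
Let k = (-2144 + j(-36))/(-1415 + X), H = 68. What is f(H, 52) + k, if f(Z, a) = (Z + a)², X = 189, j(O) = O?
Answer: 8828290/613 ≈ 14402.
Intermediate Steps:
k = 1090/613 (k = (-2144 - 36)/(-1415 + 189) = -2180/(-1226) = -2180*(-1/1226) = 1090/613 ≈ 1.7781)
f(H, 52) + k = (68 + 52)² + 1090/613 = 120² + 1090/613 = 14400 + 1090/613 = 8828290/613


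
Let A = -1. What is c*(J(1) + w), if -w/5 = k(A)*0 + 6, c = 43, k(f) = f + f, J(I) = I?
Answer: -1247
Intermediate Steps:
k(f) = 2*f
w = -30 (w = -5*((2*(-1))*0 + 6) = -5*(-2*0 + 6) = -5*(0 + 6) = -5*6 = -30)
c*(J(1) + w) = 43*(1 - 30) = 43*(-29) = -1247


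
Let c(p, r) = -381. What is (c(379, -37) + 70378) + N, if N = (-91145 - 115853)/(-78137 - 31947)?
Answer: 3852878373/55042 ≈ 69999.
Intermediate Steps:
N = 103499/55042 (N = -206998/(-110084) = -206998*(-1/110084) = 103499/55042 ≈ 1.8804)
(c(379, -37) + 70378) + N = (-381 + 70378) + 103499/55042 = 69997 + 103499/55042 = 3852878373/55042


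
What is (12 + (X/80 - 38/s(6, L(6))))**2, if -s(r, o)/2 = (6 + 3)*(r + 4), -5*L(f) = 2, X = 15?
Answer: 79691329/518400 ≈ 153.73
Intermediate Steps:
L(f) = -2/5 (L(f) = -1/5*2 = -2/5)
s(r, o) = -72 - 18*r (s(r, o) = -2*(6 + 3)*(r + 4) = -18*(4 + r) = -2*(36 + 9*r) = -72 - 18*r)
(12 + (X/80 - 38/s(6, L(6))))**2 = (12 + (15/80 - 38/(-72 - 18*6)))**2 = (12 + (15*(1/80) - 38/(-72 - 108)))**2 = (12 + (3/16 - 38/(-180)))**2 = (12 + (3/16 - 38*(-1/180)))**2 = (12 + (3/16 + 19/90))**2 = (12 + 287/720)**2 = (8927/720)**2 = 79691329/518400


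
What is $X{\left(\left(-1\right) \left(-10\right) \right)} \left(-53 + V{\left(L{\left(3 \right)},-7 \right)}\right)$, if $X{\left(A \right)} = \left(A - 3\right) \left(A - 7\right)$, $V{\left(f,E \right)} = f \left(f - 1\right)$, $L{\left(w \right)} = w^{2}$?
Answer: $399$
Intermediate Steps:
$V{\left(f,E \right)} = f \left(-1 + f\right)$
$X{\left(A \right)} = \left(-7 + A\right) \left(-3 + A\right)$ ($X{\left(A \right)} = \left(-3 + A\right) \left(-7 + A\right) = \left(-7 + A\right) \left(-3 + A\right)$)
$X{\left(\left(-1\right) \left(-10\right) \right)} \left(-53 + V{\left(L{\left(3 \right)},-7 \right)}\right) = \left(21 + \left(\left(-1\right) \left(-10\right)\right)^{2} - 10 \left(\left(-1\right) \left(-10\right)\right)\right) \left(-53 + 3^{2} \left(-1 + 3^{2}\right)\right) = \left(21 + 10^{2} - 100\right) \left(-53 + 9 \left(-1 + 9\right)\right) = \left(21 + 100 - 100\right) \left(-53 + 9 \cdot 8\right) = 21 \left(-53 + 72\right) = 21 \cdot 19 = 399$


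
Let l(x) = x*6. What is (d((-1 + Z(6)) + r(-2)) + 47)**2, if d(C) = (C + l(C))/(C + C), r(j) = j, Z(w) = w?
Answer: 10201/4 ≈ 2550.3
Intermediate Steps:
l(x) = 6*x
d(C) = 7/2 (d(C) = (C + 6*C)/(C + C) = (7*C)/((2*C)) = (7*C)*(1/(2*C)) = 7/2)
(d((-1 + Z(6)) + r(-2)) + 47)**2 = (7/2 + 47)**2 = (101/2)**2 = 10201/4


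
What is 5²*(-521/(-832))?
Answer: 13025/832 ≈ 15.655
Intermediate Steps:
5²*(-521/(-832)) = 25*(-521*(-1/832)) = 25*(521/832) = 13025/832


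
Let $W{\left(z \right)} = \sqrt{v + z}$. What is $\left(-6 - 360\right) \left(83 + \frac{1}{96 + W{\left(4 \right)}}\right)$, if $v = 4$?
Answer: $- \frac{34969470}{1151} + \frac{183 \sqrt{2}}{2302} \approx -30382.0$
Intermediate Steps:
$W{\left(z \right)} = \sqrt{4 + z}$
$\left(-6 - 360\right) \left(83 + \frac{1}{96 + W{\left(4 \right)}}\right) = \left(-6 - 360\right) \left(83 + \frac{1}{96 + \sqrt{4 + 4}}\right) = - 366 \left(83 + \frac{1}{96 + \sqrt{8}}\right) = - 366 \left(83 + \frac{1}{96 + 2 \sqrt{2}}\right) = -30378 - \frac{366}{96 + 2 \sqrt{2}}$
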